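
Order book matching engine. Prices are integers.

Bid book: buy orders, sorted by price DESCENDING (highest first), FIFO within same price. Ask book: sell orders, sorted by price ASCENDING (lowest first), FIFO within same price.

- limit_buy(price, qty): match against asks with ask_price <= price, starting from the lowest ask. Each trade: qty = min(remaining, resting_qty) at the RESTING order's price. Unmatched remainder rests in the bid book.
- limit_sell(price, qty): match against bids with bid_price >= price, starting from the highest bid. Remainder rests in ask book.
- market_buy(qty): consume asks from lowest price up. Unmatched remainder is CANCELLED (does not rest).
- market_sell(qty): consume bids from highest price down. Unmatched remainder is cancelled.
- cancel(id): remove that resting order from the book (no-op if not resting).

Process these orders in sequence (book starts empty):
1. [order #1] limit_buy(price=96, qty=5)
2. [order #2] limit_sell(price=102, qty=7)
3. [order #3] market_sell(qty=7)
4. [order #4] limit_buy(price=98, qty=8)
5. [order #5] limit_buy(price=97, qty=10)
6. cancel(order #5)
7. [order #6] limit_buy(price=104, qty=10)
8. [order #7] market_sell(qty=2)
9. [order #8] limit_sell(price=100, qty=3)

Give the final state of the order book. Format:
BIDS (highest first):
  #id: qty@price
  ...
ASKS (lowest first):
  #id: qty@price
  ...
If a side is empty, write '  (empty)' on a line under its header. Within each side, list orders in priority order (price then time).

After op 1 [order #1] limit_buy(price=96, qty=5): fills=none; bids=[#1:5@96] asks=[-]
After op 2 [order #2] limit_sell(price=102, qty=7): fills=none; bids=[#1:5@96] asks=[#2:7@102]
After op 3 [order #3] market_sell(qty=7): fills=#1x#3:5@96; bids=[-] asks=[#2:7@102]
After op 4 [order #4] limit_buy(price=98, qty=8): fills=none; bids=[#4:8@98] asks=[#2:7@102]
After op 5 [order #5] limit_buy(price=97, qty=10): fills=none; bids=[#4:8@98 #5:10@97] asks=[#2:7@102]
After op 6 cancel(order #5): fills=none; bids=[#4:8@98] asks=[#2:7@102]
After op 7 [order #6] limit_buy(price=104, qty=10): fills=#6x#2:7@102; bids=[#6:3@104 #4:8@98] asks=[-]
After op 8 [order #7] market_sell(qty=2): fills=#6x#7:2@104; bids=[#6:1@104 #4:8@98] asks=[-]
After op 9 [order #8] limit_sell(price=100, qty=3): fills=#6x#8:1@104; bids=[#4:8@98] asks=[#8:2@100]

Answer: BIDS (highest first):
  #4: 8@98
ASKS (lowest first):
  #8: 2@100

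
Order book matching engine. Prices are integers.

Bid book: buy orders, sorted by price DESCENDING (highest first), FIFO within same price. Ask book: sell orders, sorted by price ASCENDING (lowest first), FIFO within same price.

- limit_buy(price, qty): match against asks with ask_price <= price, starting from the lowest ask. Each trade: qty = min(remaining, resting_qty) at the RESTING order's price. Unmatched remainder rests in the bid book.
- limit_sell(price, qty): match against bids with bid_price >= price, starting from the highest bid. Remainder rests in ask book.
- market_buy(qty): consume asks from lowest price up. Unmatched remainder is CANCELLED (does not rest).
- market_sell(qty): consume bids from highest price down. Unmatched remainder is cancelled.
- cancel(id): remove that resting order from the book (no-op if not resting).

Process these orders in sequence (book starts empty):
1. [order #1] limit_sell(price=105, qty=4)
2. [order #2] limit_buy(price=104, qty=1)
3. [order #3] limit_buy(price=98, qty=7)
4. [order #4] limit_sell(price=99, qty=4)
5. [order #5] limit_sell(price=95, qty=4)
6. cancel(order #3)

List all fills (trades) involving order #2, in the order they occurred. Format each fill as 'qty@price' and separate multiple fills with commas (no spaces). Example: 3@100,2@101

After op 1 [order #1] limit_sell(price=105, qty=4): fills=none; bids=[-] asks=[#1:4@105]
After op 2 [order #2] limit_buy(price=104, qty=1): fills=none; bids=[#2:1@104] asks=[#1:4@105]
After op 3 [order #3] limit_buy(price=98, qty=7): fills=none; bids=[#2:1@104 #3:7@98] asks=[#1:4@105]
After op 4 [order #4] limit_sell(price=99, qty=4): fills=#2x#4:1@104; bids=[#3:7@98] asks=[#4:3@99 #1:4@105]
After op 5 [order #5] limit_sell(price=95, qty=4): fills=#3x#5:4@98; bids=[#3:3@98] asks=[#4:3@99 #1:4@105]
After op 6 cancel(order #3): fills=none; bids=[-] asks=[#4:3@99 #1:4@105]

Answer: 1@104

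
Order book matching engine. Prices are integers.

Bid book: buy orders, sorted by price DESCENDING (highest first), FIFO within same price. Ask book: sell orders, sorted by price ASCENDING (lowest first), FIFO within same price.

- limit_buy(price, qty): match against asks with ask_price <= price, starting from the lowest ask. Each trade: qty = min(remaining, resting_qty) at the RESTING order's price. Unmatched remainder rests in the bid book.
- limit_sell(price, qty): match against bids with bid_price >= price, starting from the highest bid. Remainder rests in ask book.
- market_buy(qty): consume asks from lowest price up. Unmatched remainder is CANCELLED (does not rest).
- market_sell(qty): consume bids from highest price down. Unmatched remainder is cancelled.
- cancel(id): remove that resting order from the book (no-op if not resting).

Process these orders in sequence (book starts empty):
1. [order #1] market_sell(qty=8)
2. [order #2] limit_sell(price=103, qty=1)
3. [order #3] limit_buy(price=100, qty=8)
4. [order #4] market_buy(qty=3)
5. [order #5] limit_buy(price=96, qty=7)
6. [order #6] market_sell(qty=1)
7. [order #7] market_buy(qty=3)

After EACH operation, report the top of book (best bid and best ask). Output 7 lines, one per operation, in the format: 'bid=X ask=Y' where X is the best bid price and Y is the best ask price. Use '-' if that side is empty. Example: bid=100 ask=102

Answer: bid=- ask=-
bid=- ask=103
bid=100 ask=103
bid=100 ask=-
bid=100 ask=-
bid=100 ask=-
bid=100 ask=-

Derivation:
After op 1 [order #1] market_sell(qty=8): fills=none; bids=[-] asks=[-]
After op 2 [order #2] limit_sell(price=103, qty=1): fills=none; bids=[-] asks=[#2:1@103]
After op 3 [order #3] limit_buy(price=100, qty=8): fills=none; bids=[#3:8@100] asks=[#2:1@103]
After op 4 [order #4] market_buy(qty=3): fills=#4x#2:1@103; bids=[#3:8@100] asks=[-]
After op 5 [order #5] limit_buy(price=96, qty=7): fills=none; bids=[#3:8@100 #5:7@96] asks=[-]
After op 6 [order #6] market_sell(qty=1): fills=#3x#6:1@100; bids=[#3:7@100 #5:7@96] asks=[-]
After op 7 [order #7] market_buy(qty=3): fills=none; bids=[#3:7@100 #5:7@96] asks=[-]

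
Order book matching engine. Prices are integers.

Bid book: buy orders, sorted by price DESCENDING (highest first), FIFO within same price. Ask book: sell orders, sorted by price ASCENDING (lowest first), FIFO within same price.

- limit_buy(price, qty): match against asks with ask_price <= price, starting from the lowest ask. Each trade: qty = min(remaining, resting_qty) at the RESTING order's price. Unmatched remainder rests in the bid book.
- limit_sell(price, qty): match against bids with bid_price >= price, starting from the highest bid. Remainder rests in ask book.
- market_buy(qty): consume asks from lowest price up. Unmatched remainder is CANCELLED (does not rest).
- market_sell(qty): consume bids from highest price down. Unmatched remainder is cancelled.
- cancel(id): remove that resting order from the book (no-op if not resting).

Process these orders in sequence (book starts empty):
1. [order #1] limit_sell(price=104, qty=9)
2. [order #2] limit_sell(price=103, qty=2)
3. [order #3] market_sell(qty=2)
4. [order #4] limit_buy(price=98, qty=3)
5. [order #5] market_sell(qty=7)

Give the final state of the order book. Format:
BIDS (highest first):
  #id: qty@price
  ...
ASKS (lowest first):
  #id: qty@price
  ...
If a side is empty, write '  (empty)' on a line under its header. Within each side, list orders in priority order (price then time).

Answer: BIDS (highest first):
  (empty)
ASKS (lowest first):
  #2: 2@103
  #1: 9@104

Derivation:
After op 1 [order #1] limit_sell(price=104, qty=9): fills=none; bids=[-] asks=[#1:9@104]
After op 2 [order #2] limit_sell(price=103, qty=2): fills=none; bids=[-] asks=[#2:2@103 #1:9@104]
After op 3 [order #3] market_sell(qty=2): fills=none; bids=[-] asks=[#2:2@103 #1:9@104]
After op 4 [order #4] limit_buy(price=98, qty=3): fills=none; bids=[#4:3@98] asks=[#2:2@103 #1:9@104]
After op 5 [order #5] market_sell(qty=7): fills=#4x#5:3@98; bids=[-] asks=[#2:2@103 #1:9@104]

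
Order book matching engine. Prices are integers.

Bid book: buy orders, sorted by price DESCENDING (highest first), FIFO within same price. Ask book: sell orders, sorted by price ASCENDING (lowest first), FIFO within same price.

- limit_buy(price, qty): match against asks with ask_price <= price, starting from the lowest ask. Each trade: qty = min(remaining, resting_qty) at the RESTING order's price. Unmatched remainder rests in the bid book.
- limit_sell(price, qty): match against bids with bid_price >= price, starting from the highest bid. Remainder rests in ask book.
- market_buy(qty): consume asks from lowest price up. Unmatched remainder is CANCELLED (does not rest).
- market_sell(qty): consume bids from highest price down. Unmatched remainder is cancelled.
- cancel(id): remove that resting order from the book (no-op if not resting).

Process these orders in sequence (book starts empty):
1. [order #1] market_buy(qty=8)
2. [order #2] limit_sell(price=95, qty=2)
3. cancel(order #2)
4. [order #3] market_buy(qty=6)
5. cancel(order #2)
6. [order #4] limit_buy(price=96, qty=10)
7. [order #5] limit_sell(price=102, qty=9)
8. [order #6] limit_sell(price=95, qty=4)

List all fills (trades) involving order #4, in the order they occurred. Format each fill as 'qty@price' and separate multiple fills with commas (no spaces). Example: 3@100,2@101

Answer: 4@96

Derivation:
After op 1 [order #1] market_buy(qty=8): fills=none; bids=[-] asks=[-]
After op 2 [order #2] limit_sell(price=95, qty=2): fills=none; bids=[-] asks=[#2:2@95]
After op 3 cancel(order #2): fills=none; bids=[-] asks=[-]
After op 4 [order #3] market_buy(qty=6): fills=none; bids=[-] asks=[-]
After op 5 cancel(order #2): fills=none; bids=[-] asks=[-]
After op 6 [order #4] limit_buy(price=96, qty=10): fills=none; bids=[#4:10@96] asks=[-]
After op 7 [order #5] limit_sell(price=102, qty=9): fills=none; bids=[#4:10@96] asks=[#5:9@102]
After op 8 [order #6] limit_sell(price=95, qty=4): fills=#4x#6:4@96; bids=[#4:6@96] asks=[#5:9@102]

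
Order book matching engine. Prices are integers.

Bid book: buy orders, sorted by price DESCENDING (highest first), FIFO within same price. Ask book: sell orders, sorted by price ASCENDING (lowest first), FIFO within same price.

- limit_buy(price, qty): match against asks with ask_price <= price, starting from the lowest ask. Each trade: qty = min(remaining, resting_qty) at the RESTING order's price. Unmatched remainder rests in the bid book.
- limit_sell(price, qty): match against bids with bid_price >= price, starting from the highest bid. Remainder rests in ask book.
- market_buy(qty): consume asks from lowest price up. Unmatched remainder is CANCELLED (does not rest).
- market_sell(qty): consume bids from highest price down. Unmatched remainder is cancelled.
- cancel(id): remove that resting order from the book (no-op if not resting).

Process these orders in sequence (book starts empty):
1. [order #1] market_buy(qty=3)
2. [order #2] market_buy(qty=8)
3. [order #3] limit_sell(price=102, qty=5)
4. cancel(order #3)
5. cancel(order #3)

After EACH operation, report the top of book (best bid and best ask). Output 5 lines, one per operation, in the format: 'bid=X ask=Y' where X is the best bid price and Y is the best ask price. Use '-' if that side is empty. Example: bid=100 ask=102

After op 1 [order #1] market_buy(qty=3): fills=none; bids=[-] asks=[-]
After op 2 [order #2] market_buy(qty=8): fills=none; bids=[-] asks=[-]
After op 3 [order #3] limit_sell(price=102, qty=5): fills=none; bids=[-] asks=[#3:5@102]
After op 4 cancel(order #3): fills=none; bids=[-] asks=[-]
After op 5 cancel(order #3): fills=none; bids=[-] asks=[-]

Answer: bid=- ask=-
bid=- ask=-
bid=- ask=102
bid=- ask=-
bid=- ask=-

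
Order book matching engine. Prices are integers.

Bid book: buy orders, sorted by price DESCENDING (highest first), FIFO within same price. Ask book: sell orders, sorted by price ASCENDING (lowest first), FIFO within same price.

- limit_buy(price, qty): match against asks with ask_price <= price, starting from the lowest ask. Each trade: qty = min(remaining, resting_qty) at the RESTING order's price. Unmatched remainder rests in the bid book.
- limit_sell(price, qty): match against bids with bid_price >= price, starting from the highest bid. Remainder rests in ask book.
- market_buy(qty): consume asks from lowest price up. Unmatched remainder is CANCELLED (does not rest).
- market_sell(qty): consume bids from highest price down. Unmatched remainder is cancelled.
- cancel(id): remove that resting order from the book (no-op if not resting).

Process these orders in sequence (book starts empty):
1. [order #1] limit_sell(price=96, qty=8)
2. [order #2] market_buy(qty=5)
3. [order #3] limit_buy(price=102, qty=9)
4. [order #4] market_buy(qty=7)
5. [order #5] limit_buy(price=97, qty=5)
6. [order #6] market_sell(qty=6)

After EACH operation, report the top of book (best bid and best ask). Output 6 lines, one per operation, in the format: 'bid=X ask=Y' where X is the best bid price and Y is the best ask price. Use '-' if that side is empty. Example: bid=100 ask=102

After op 1 [order #1] limit_sell(price=96, qty=8): fills=none; bids=[-] asks=[#1:8@96]
After op 2 [order #2] market_buy(qty=5): fills=#2x#1:5@96; bids=[-] asks=[#1:3@96]
After op 3 [order #3] limit_buy(price=102, qty=9): fills=#3x#1:3@96; bids=[#3:6@102] asks=[-]
After op 4 [order #4] market_buy(qty=7): fills=none; bids=[#3:6@102] asks=[-]
After op 5 [order #5] limit_buy(price=97, qty=5): fills=none; bids=[#3:6@102 #5:5@97] asks=[-]
After op 6 [order #6] market_sell(qty=6): fills=#3x#6:6@102; bids=[#5:5@97] asks=[-]

Answer: bid=- ask=96
bid=- ask=96
bid=102 ask=-
bid=102 ask=-
bid=102 ask=-
bid=97 ask=-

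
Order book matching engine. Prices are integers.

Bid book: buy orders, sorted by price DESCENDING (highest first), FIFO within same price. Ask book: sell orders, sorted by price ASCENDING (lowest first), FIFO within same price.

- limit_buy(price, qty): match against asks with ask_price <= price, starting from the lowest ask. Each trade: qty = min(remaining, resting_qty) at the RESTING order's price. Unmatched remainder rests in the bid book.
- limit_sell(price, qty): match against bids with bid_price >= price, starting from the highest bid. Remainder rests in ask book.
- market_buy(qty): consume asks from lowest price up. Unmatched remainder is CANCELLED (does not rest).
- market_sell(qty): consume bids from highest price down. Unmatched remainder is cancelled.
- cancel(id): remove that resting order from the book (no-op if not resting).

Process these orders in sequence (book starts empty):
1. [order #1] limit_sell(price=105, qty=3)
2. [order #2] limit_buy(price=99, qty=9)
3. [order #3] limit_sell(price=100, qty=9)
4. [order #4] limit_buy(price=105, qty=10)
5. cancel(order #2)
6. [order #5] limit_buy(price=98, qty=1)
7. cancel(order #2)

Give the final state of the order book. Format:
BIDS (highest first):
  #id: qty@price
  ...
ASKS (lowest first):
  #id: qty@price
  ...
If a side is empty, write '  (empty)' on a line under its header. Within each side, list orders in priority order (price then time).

Answer: BIDS (highest first):
  #5: 1@98
ASKS (lowest first):
  #1: 2@105

Derivation:
After op 1 [order #1] limit_sell(price=105, qty=3): fills=none; bids=[-] asks=[#1:3@105]
After op 2 [order #2] limit_buy(price=99, qty=9): fills=none; bids=[#2:9@99] asks=[#1:3@105]
After op 3 [order #3] limit_sell(price=100, qty=9): fills=none; bids=[#2:9@99] asks=[#3:9@100 #1:3@105]
After op 4 [order #4] limit_buy(price=105, qty=10): fills=#4x#3:9@100 #4x#1:1@105; bids=[#2:9@99] asks=[#1:2@105]
After op 5 cancel(order #2): fills=none; bids=[-] asks=[#1:2@105]
After op 6 [order #5] limit_buy(price=98, qty=1): fills=none; bids=[#5:1@98] asks=[#1:2@105]
After op 7 cancel(order #2): fills=none; bids=[#5:1@98] asks=[#1:2@105]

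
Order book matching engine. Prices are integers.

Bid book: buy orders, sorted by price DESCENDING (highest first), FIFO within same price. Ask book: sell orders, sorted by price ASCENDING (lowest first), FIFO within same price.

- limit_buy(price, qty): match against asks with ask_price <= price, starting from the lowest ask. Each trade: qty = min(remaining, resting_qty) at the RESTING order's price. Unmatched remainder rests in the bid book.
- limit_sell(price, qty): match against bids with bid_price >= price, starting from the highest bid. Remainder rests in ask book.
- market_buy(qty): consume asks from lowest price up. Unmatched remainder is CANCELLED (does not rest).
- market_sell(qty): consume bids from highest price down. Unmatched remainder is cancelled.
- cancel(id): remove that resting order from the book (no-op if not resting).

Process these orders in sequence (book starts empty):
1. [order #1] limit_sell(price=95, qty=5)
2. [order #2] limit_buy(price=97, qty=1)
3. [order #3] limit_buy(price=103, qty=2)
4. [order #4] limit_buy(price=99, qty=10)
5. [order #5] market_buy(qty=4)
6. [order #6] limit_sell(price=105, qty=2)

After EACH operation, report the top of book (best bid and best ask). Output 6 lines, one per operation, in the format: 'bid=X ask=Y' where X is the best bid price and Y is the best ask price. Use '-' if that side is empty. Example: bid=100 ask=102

Answer: bid=- ask=95
bid=- ask=95
bid=- ask=95
bid=99 ask=-
bid=99 ask=-
bid=99 ask=105

Derivation:
After op 1 [order #1] limit_sell(price=95, qty=5): fills=none; bids=[-] asks=[#1:5@95]
After op 2 [order #2] limit_buy(price=97, qty=1): fills=#2x#1:1@95; bids=[-] asks=[#1:4@95]
After op 3 [order #3] limit_buy(price=103, qty=2): fills=#3x#1:2@95; bids=[-] asks=[#1:2@95]
After op 4 [order #4] limit_buy(price=99, qty=10): fills=#4x#1:2@95; bids=[#4:8@99] asks=[-]
After op 5 [order #5] market_buy(qty=4): fills=none; bids=[#4:8@99] asks=[-]
After op 6 [order #6] limit_sell(price=105, qty=2): fills=none; bids=[#4:8@99] asks=[#6:2@105]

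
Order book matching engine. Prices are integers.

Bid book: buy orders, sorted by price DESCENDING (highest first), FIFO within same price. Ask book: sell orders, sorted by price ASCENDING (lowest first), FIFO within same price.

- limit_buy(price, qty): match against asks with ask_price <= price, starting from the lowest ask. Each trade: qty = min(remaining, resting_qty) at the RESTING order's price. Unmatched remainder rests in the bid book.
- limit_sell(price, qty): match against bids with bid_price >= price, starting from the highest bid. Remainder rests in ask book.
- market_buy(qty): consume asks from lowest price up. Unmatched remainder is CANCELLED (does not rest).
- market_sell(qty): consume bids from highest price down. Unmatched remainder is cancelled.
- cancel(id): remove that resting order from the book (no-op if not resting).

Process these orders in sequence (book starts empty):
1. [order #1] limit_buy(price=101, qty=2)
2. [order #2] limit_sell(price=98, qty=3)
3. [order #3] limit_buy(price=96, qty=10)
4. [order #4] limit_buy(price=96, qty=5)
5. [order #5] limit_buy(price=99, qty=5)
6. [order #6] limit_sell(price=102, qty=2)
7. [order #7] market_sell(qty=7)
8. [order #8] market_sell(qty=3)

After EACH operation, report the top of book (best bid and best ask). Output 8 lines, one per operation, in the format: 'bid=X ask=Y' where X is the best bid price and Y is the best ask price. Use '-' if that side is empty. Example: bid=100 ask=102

After op 1 [order #1] limit_buy(price=101, qty=2): fills=none; bids=[#1:2@101] asks=[-]
After op 2 [order #2] limit_sell(price=98, qty=3): fills=#1x#2:2@101; bids=[-] asks=[#2:1@98]
After op 3 [order #3] limit_buy(price=96, qty=10): fills=none; bids=[#3:10@96] asks=[#2:1@98]
After op 4 [order #4] limit_buy(price=96, qty=5): fills=none; bids=[#3:10@96 #4:5@96] asks=[#2:1@98]
After op 5 [order #5] limit_buy(price=99, qty=5): fills=#5x#2:1@98; bids=[#5:4@99 #3:10@96 #4:5@96] asks=[-]
After op 6 [order #6] limit_sell(price=102, qty=2): fills=none; bids=[#5:4@99 #3:10@96 #4:5@96] asks=[#6:2@102]
After op 7 [order #7] market_sell(qty=7): fills=#5x#7:4@99 #3x#7:3@96; bids=[#3:7@96 #4:5@96] asks=[#6:2@102]
After op 8 [order #8] market_sell(qty=3): fills=#3x#8:3@96; bids=[#3:4@96 #4:5@96] asks=[#6:2@102]

Answer: bid=101 ask=-
bid=- ask=98
bid=96 ask=98
bid=96 ask=98
bid=99 ask=-
bid=99 ask=102
bid=96 ask=102
bid=96 ask=102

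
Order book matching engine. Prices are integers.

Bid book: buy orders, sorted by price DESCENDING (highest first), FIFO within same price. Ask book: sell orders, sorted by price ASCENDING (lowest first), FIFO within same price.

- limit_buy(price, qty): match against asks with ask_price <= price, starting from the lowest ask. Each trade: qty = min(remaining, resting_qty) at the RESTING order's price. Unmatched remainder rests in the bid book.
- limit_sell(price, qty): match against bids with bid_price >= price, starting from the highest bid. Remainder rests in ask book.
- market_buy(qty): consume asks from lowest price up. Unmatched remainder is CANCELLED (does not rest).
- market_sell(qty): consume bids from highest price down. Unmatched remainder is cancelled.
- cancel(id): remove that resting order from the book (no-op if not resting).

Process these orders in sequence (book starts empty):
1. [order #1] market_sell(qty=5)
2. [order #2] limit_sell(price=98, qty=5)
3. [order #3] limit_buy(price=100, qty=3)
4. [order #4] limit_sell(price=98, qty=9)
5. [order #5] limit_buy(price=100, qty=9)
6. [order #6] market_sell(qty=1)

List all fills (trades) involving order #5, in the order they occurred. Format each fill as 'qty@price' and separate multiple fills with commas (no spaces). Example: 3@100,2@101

Answer: 2@98,7@98

Derivation:
After op 1 [order #1] market_sell(qty=5): fills=none; bids=[-] asks=[-]
After op 2 [order #2] limit_sell(price=98, qty=5): fills=none; bids=[-] asks=[#2:5@98]
After op 3 [order #3] limit_buy(price=100, qty=3): fills=#3x#2:3@98; bids=[-] asks=[#2:2@98]
After op 4 [order #4] limit_sell(price=98, qty=9): fills=none; bids=[-] asks=[#2:2@98 #4:9@98]
After op 5 [order #5] limit_buy(price=100, qty=9): fills=#5x#2:2@98 #5x#4:7@98; bids=[-] asks=[#4:2@98]
After op 6 [order #6] market_sell(qty=1): fills=none; bids=[-] asks=[#4:2@98]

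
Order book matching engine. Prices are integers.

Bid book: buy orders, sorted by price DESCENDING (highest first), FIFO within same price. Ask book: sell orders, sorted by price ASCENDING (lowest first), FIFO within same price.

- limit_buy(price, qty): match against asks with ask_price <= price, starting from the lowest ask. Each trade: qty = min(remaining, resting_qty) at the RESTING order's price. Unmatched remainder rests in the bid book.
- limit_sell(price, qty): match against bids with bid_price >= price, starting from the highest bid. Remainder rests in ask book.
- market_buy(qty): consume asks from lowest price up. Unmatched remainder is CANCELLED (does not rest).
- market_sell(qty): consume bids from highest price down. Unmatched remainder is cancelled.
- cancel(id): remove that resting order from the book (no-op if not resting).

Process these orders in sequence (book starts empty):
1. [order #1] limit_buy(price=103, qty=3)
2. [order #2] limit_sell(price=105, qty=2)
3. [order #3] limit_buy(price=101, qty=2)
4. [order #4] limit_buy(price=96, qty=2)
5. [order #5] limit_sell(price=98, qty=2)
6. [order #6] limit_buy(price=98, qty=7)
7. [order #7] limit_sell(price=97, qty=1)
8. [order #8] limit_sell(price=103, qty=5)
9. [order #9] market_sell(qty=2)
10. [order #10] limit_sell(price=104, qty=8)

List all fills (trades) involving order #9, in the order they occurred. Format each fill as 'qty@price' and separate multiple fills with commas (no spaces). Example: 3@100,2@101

Answer: 2@101

Derivation:
After op 1 [order #1] limit_buy(price=103, qty=3): fills=none; bids=[#1:3@103] asks=[-]
After op 2 [order #2] limit_sell(price=105, qty=2): fills=none; bids=[#1:3@103] asks=[#2:2@105]
After op 3 [order #3] limit_buy(price=101, qty=2): fills=none; bids=[#1:3@103 #3:2@101] asks=[#2:2@105]
After op 4 [order #4] limit_buy(price=96, qty=2): fills=none; bids=[#1:3@103 #3:2@101 #4:2@96] asks=[#2:2@105]
After op 5 [order #5] limit_sell(price=98, qty=2): fills=#1x#5:2@103; bids=[#1:1@103 #3:2@101 #4:2@96] asks=[#2:2@105]
After op 6 [order #6] limit_buy(price=98, qty=7): fills=none; bids=[#1:1@103 #3:2@101 #6:7@98 #4:2@96] asks=[#2:2@105]
After op 7 [order #7] limit_sell(price=97, qty=1): fills=#1x#7:1@103; bids=[#3:2@101 #6:7@98 #4:2@96] asks=[#2:2@105]
After op 8 [order #8] limit_sell(price=103, qty=5): fills=none; bids=[#3:2@101 #6:7@98 #4:2@96] asks=[#8:5@103 #2:2@105]
After op 9 [order #9] market_sell(qty=2): fills=#3x#9:2@101; bids=[#6:7@98 #4:2@96] asks=[#8:5@103 #2:2@105]
After op 10 [order #10] limit_sell(price=104, qty=8): fills=none; bids=[#6:7@98 #4:2@96] asks=[#8:5@103 #10:8@104 #2:2@105]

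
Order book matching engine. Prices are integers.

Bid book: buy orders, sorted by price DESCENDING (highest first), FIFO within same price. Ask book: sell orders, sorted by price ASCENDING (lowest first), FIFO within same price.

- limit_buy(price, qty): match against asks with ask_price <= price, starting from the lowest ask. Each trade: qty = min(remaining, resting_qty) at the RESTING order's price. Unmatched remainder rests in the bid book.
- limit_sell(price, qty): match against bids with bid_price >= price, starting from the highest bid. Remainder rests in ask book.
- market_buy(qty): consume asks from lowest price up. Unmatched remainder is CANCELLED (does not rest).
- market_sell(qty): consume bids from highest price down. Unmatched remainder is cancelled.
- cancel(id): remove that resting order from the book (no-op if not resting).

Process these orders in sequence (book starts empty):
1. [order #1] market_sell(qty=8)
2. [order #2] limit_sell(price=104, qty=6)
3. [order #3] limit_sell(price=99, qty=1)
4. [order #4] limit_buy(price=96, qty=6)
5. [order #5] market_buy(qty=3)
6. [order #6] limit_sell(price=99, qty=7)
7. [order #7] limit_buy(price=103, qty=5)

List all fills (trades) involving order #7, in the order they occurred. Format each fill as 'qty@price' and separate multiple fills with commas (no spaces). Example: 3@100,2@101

After op 1 [order #1] market_sell(qty=8): fills=none; bids=[-] asks=[-]
After op 2 [order #2] limit_sell(price=104, qty=6): fills=none; bids=[-] asks=[#2:6@104]
After op 3 [order #3] limit_sell(price=99, qty=1): fills=none; bids=[-] asks=[#3:1@99 #2:6@104]
After op 4 [order #4] limit_buy(price=96, qty=6): fills=none; bids=[#4:6@96] asks=[#3:1@99 #2:6@104]
After op 5 [order #5] market_buy(qty=3): fills=#5x#3:1@99 #5x#2:2@104; bids=[#4:6@96] asks=[#2:4@104]
After op 6 [order #6] limit_sell(price=99, qty=7): fills=none; bids=[#4:6@96] asks=[#6:7@99 #2:4@104]
After op 7 [order #7] limit_buy(price=103, qty=5): fills=#7x#6:5@99; bids=[#4:6@96] asks=[#6:2@99 #2:4@104]

Answer: 5@99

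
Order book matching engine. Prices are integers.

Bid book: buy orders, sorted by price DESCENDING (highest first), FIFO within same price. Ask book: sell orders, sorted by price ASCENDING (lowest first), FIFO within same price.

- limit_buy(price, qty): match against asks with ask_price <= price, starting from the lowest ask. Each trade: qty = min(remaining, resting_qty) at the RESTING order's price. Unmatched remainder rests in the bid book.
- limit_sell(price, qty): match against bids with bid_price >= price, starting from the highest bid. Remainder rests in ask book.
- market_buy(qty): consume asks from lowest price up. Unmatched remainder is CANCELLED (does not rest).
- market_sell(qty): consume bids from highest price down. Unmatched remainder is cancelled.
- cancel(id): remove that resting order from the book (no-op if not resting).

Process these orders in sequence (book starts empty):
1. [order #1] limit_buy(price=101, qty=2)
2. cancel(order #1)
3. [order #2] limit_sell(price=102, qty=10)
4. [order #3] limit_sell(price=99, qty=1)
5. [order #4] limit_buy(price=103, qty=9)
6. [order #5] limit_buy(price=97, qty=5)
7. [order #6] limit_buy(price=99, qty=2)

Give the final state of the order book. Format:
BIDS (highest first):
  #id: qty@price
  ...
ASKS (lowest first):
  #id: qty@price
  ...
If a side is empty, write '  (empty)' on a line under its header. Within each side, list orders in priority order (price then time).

After op 1 [order #1] limit_buy(price=101, qty=2): fills=none; bids=[#1:2@101] asks=[-]
After op 2 cancel(order #1): fills=none; bids=[-] asks=[-]
After op 3 [order #2] limit_sell(price=102, qty=10): fills=none; bids=[-] asks=[#2:10@102]
After op 4 [order #3] limit_sell(price=99, qty=1): fills=none; bids=[-] asks=[#3:1@99 #2:10@102]
After op 5 [order #4] limit_buy(price=103, qty=9): fills=#4x#3:1@99 #4x#2:8@102; bids=[-] asks=[#2:2@102]
After op 6 [order #5] limit_buy(price=97, qty=5): fills=none; bids=[#5:5@97] asks=[#2:2@102]
After op 7 [order #6] limit_buy(price=99, qty=2): fills=none; bids=[#6:2@99 #5:5@97] asks=[#2:2@102]

Answer: BIDS (highest first):
  #6: 2@99
  #5: 5@97
ASKS (lowest first):
  #2: 2@102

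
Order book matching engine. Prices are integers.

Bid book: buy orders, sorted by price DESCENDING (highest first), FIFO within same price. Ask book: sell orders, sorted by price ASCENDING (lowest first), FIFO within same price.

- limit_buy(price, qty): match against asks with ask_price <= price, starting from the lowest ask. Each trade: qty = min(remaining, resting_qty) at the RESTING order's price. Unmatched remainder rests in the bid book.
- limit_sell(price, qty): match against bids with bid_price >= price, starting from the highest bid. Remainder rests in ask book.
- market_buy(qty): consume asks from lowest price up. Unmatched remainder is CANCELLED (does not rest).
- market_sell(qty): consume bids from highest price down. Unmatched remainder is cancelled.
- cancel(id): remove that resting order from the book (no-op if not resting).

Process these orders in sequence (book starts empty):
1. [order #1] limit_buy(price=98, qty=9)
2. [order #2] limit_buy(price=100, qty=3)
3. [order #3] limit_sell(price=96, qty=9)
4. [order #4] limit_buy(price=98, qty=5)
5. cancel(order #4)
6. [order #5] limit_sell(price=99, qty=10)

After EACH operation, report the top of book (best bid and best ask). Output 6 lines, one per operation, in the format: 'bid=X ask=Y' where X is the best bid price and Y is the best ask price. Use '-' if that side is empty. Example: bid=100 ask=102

Answer: bid=98 ask=-
bid=100 ask=-
bid=98 ask=-
bid=98 ask=-
bid=98 ask=-
bid=98 ask=99

Derivation:
After op 1 [order #1] limit_buy(price=98, qty=9): fills=none; bids=[#1:9@98] asks=[-]
After op 2 [order #2] limit_buy(price=100, qty=3): fills=none; bids=[#2:3@100 #1:9@98] asks=[-]
After op 3 [order #3] limit_sell(price=96, qty=9): fills=#2x#3:3@100 #1x#3:6@98; bids=[#1:3@98] asks=[-]
After op 4 [order #4] limit_buy(price=98, qty=5): fills=none; bids=[#1:3@98 #4:5@98] asks=[-]
After op 5 cancel(order #4): fills=none; bids=[#1:3@98] asks=[-]
After op 6 [order #5] limit_sell(price=99, qty=10): fills=none; bids=[#1:3@98] asks=[#5:10@99]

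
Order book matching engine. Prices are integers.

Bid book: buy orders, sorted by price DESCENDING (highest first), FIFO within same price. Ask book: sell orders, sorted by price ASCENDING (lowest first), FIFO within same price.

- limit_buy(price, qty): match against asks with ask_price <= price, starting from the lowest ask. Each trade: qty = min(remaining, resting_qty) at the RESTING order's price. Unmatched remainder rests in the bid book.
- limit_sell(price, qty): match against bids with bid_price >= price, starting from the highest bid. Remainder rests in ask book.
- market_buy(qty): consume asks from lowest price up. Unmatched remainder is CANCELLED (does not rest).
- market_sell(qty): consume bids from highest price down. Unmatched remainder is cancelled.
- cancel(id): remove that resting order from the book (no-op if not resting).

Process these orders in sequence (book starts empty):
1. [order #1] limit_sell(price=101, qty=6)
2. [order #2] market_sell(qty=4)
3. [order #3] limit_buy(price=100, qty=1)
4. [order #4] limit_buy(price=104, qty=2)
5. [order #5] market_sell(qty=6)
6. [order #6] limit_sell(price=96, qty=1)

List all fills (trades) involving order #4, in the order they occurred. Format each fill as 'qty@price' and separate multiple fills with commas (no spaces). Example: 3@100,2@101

Answer: 2@101

Derivation:
After op 1 [order #1] limit_sell(price=101, qty=6): fills=none; bids=[-] asks=[#1:6@101]
After op 2 [order #2] market_sell(qty=4): fills=none; bids=[-] asks=[#1:6@101]
After op 3 [order #3] limit_buy(price=100, qty=1): fills=none; bids=[#3:1@100] asks=[#1:6@101]
After op 4 [order #4] limit_buy(price=104, qty=2): fills=#4x#1:2@101; bids=[#3:1@100] asks=[#1:4@101]
After op 5 [order #5] market_sell(qty=6): fills=#3x#5:1@100; bids=[-] asks=[#1:4@101]
After op 6 [order #6] limit_sell(price=96, qty=1): fills=none; bids=[-] asks=[#6:1@96 #1:4@101]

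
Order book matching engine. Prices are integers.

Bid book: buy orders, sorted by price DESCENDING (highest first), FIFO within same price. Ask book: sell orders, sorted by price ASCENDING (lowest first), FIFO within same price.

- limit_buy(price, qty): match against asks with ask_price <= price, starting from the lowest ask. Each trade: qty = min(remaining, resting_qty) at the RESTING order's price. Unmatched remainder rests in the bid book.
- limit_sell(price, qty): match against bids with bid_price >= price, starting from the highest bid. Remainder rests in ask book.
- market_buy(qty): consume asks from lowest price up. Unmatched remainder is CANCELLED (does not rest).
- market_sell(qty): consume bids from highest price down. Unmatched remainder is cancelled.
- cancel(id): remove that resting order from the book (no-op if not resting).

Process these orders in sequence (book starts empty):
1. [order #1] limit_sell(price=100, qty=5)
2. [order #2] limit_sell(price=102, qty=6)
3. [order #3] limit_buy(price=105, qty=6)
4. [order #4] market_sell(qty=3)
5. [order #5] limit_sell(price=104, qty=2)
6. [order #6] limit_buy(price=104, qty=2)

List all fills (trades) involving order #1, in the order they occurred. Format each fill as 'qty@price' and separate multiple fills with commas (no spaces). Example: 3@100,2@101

Answer: 5@100

Derivation:
After op 1 [order #1] limit_sell(price=100, qty=5): fills=none; bids=[-] asks=[#1:5@100]
After op 2 [order #2] limit_sell(price=102, qty=6): fills=none; bids=[-] asks=[#1:5@100 #2:6@102]
After op 3 [order #3] limit_buy(price=105, qty=6): fills=#3x#1:5@100 #3x#2:1@102; bids=[-] asks=[#2:5@102]
After op 4 [order #4] market_sell(qty=3): fills=none; bids=[-] asks=[#2:5@102]
After op 5 [order #5] limit_sell(price=104, qty=2): fills=none; bids=[-] asks=[#2:5@102 #5:2@104]
After op 6 [order #6] limit_buy(price=104, qty=2): fills=#6x#2:2@102; bids=[-] asks=[#2:3@102 #5:2@104]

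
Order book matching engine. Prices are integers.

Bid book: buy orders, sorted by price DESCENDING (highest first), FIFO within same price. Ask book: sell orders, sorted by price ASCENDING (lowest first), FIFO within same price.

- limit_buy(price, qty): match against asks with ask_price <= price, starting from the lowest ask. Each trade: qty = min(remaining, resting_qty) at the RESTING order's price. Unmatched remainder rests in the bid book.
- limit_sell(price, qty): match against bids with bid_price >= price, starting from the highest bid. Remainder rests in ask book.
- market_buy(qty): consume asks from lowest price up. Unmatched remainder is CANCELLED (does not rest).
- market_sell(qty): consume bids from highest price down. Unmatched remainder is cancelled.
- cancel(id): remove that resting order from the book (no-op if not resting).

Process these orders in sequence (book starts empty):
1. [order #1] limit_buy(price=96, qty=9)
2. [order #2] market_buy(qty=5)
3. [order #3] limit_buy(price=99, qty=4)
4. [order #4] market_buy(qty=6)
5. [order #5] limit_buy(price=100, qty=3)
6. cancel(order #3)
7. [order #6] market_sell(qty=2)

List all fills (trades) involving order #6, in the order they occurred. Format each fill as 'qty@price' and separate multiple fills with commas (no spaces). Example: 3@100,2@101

Answer: 2@100

Derivation:
After op 1 [order #1] limit_buy(price=96, qty=9): fills=none; bids=[#1:9@96] asks=[-]
After op 2 [order #2] market_buy(qty=5): fills=none; bids=[#1:9@96] asks=[-]
After op 3 [order #3] limit_buy(price=99, qty=4): fills=none; bids=[#3:4@99 #1:9@96] asks=[-]
After op 4 [order #4] market_buy(qty=6): fills=none; bids=[#3:4@99 #1:9@96] asks=[-]
After op 5 [order #5] limit_buy(price=100, qty=3): fills=none; bids=[#5:3@100 #3:4@99 #1:9@96] asks=[-]
After op 6 cancel(order #3): fills=none; bids=[#5:3@100 #1:9@96] asks=[-]
After op 7 [order #6] market_sell(qty=2): fills=#5x#6:2@100; bids=[#5:1@100 #1:9@96] asks=[-]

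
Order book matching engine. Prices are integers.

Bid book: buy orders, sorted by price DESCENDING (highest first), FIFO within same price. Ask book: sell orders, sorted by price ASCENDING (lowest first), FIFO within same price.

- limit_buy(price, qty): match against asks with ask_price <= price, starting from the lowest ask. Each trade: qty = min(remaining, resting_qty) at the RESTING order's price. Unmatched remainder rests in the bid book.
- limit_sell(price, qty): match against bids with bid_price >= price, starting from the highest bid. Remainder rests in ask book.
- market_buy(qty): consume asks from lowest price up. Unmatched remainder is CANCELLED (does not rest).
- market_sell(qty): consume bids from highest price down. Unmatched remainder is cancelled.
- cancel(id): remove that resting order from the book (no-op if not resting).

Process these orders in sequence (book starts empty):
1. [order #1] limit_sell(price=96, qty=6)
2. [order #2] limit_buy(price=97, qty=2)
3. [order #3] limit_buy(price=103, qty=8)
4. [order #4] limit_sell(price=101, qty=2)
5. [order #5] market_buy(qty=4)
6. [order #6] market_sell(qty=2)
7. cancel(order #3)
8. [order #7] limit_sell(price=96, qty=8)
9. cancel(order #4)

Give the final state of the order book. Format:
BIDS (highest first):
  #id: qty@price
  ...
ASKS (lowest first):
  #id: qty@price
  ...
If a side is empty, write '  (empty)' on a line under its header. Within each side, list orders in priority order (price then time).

After op 1 [order #1] limit_sell(price=96, qty=6): fills=none; bids=[-] asks=[#1:6@96]
After op 2 [order #2] limit_buy(price=97, qty=2): fills=#2x#1:2@96; bids=[-] asks=[#1:4@96]
After op 3 [order #3] limit_buy(price=103, qty=8): fills=#3x#1:4@96; bids=[#3:4@103] asks=[-]
After op 4 [order #4] limit_sell(price=101, qty=2): fills=#3x#4:2@103; bids=[#3:2@103] asks=[-]
After op 5 [order #5] market_buy(qty=4): fills=none; bids=[#3:2@103] asks=[-]
After op 6 [order #6] market_sell(qty=2): fills=#3x#6:2@103; bids=[-] asks=[-]
After op 7 cancel(order #3): fills=none; bids=[-] asks=[-]
After op 8 [order #7] limit_sell(price=96, qty=8): fills=none; bids=[-] asks=[#7:8@96]
After op 9 cancel(order #4): fills=none; bids=[-] asks=[#7:8@96]

Answer: BIDS (highest first):
  (empty)
ASKS (lowest first):
  #7: 8@96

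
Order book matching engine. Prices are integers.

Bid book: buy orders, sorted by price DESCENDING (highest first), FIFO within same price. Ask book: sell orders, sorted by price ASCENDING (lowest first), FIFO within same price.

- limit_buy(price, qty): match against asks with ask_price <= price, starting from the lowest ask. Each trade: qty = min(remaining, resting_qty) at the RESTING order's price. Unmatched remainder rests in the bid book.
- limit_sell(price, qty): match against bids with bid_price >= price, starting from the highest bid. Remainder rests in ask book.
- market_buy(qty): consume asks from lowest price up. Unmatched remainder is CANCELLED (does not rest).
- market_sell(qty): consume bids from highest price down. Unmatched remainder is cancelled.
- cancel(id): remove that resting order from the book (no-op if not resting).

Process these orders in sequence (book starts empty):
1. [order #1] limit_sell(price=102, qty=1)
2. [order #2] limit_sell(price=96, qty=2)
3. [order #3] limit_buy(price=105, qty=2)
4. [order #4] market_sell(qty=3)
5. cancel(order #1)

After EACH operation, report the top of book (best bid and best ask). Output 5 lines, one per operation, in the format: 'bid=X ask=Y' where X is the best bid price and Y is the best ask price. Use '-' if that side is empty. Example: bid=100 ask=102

After op 1 [order #1] limit_sell(price=102, qty=1): fills=none; bids=[-] asks=[#1:1@102]
After op 2 [order #2] limit_sell(price=96, qty=2): fills=none; bids=[-] asks=[#2:2@96 #1:1@102]
After op 3 [order #3] limit_buy(price=105, qty=2): fills=#3x#2:2@96; bids=[-] asks=[#1:1@102]
After op 4 [order #4] market_sell(qty=3): fills=none; bids=[-] asks=[#1:1@102]
After op 5 cancel(order #1): fills=none; bids=[-] asks=[-]

Answer: bid=- ask=102
bid=- ask=96
bid=- ask=102
bid=- ask=102
bid=- ask=-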